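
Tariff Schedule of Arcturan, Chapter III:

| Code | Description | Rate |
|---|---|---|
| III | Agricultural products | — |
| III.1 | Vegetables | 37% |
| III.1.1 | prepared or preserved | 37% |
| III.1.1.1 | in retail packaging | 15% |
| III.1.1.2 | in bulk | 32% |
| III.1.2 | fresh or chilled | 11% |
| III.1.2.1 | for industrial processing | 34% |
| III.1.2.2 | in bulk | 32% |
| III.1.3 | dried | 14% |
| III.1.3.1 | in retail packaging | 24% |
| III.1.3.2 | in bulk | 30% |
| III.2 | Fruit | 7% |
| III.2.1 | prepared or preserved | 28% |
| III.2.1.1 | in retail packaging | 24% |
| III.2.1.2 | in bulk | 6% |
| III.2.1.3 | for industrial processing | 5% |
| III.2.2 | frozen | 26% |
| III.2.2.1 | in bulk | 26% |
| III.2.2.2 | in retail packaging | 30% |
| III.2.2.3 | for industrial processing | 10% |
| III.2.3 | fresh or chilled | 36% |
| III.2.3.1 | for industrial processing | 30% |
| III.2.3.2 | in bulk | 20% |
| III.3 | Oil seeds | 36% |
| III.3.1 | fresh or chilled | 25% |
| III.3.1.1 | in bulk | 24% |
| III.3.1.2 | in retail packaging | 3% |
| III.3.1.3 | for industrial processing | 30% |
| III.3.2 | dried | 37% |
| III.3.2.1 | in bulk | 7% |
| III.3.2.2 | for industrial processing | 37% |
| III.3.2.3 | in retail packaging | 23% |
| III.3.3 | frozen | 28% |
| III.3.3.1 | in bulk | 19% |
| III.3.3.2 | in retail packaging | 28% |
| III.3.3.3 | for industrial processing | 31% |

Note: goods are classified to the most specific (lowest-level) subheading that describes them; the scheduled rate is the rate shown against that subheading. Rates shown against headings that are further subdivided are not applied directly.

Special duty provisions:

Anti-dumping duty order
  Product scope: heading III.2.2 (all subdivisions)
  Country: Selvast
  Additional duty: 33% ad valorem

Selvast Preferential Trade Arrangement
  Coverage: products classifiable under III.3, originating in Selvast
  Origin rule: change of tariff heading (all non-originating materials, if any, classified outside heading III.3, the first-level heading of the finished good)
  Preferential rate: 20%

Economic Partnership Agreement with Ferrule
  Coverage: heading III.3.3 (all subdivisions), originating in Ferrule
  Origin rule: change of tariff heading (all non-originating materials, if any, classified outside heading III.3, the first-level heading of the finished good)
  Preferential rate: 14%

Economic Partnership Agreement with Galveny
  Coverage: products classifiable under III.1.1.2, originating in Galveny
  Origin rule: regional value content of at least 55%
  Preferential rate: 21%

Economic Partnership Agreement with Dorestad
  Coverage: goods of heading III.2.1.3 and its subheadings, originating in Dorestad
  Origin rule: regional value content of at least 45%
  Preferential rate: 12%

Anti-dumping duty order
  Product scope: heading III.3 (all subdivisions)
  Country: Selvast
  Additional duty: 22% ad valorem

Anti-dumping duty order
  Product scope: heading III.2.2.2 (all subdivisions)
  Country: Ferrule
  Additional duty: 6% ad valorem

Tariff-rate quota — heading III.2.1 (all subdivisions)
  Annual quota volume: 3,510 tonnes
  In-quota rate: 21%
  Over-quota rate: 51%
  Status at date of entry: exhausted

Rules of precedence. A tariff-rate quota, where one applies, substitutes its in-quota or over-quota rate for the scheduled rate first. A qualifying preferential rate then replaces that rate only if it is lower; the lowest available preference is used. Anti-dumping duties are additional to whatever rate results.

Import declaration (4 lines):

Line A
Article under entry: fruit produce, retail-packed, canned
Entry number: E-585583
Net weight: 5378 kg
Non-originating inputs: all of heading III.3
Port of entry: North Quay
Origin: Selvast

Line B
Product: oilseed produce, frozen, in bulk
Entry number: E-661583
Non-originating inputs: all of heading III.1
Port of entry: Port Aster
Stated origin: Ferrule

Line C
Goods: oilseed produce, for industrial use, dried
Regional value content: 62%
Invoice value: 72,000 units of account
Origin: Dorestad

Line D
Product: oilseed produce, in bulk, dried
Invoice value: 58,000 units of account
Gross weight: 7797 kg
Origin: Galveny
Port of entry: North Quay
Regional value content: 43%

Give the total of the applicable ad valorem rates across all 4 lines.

109%

Line A: fruit → III.2; canned → III.2.1; retail-packed → III.2.1.1. Scheduled 24%. quota on III.2.1 exhausted → over-quota 51%; Selvast agreement on III.3: III.2.1.1 not covered. → 51%.
Line B: oilseed → III.3; frozen → III.3.3; in bulk → III.3.3.1. Scheduled 19%. Ferrule agreement on III.3.3: CTH met → 14% available; preferential 14%. → 14%.
Line C: oilseed → III.3; dried → III.3.2; for industrial use → III.3.2.2. Scheduled 37%. Dorestad agreement on III.2.1.3: III.3.2.2 not covered. → 37%.
Line D: oilseed → III.3; dried → III.3.2; in bulk → III.3.2.1. Scheduled 7%. Galveny agreement on III.1.1.2: III.3.2.1 not covered. → 7%.
Sum: 51% + 14% + 37% + 7% = 109%.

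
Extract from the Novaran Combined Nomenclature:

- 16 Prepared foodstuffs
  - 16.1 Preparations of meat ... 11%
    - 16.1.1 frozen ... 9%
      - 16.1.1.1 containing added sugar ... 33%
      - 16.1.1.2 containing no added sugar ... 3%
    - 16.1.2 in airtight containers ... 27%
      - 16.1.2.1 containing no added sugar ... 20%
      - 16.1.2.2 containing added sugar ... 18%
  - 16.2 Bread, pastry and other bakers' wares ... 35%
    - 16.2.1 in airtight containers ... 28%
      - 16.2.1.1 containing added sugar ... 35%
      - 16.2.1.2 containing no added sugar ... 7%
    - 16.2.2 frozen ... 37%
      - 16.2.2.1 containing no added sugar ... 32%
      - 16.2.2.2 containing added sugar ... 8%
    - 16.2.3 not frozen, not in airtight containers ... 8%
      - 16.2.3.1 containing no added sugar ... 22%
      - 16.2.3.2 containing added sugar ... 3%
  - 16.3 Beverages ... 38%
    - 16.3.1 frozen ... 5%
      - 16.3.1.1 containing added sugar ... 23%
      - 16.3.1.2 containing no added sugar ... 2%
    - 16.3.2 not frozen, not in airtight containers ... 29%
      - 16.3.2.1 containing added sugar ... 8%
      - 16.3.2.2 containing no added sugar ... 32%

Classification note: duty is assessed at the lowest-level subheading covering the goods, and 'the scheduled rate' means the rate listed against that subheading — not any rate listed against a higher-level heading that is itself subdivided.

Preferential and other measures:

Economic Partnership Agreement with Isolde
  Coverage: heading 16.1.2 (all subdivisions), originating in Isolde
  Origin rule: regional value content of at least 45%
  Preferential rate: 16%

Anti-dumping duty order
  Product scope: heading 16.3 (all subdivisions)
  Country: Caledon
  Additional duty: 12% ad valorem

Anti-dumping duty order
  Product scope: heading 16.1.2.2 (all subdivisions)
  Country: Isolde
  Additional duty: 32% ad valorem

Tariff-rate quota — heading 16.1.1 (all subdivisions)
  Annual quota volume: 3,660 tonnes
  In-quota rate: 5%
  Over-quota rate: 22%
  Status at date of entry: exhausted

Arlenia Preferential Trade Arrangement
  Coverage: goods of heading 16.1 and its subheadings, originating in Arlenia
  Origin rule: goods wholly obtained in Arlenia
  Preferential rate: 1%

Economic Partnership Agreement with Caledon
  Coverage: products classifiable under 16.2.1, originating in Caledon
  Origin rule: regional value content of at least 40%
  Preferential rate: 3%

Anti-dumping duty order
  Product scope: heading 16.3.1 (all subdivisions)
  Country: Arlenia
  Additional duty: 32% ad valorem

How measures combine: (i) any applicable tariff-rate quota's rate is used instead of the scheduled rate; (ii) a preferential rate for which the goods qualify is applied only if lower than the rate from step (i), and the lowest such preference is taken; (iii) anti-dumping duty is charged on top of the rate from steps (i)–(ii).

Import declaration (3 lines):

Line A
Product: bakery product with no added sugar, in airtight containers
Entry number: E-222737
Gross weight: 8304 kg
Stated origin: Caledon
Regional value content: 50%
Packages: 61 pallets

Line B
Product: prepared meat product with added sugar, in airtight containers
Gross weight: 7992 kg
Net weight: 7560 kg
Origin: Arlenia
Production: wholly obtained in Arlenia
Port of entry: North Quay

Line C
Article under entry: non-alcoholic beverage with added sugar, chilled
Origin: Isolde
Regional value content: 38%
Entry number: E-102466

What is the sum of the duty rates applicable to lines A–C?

Line A: bakery product → 16.2; in airtight containers → 16.2.1; with no added sugar → 16.2.1.2. Scheduled 7%. Caledon agreement on 16.2.1: RVC ≥ 40% → 3% available; preferential 3%. → 3%.
Line B: prepared meat product → 16.1; in airtight containers → 16.1.2; with added sugar → 16.1.2.2. Scheduled 18%. Arlenia agreement on 16.1: wholly obtained → 1% available; preferential 1%. → 1%.
Line C: non-alcoholic beverage → 16.3; chilled → 16.3.2; with added sugar → 16.3.2.1. Scheduled 8%. Isolde agreement on 16.1.2: 16.3.2.1 not covered. → 8%.
Sum: 3% + 1% + 8% = 12%.

12%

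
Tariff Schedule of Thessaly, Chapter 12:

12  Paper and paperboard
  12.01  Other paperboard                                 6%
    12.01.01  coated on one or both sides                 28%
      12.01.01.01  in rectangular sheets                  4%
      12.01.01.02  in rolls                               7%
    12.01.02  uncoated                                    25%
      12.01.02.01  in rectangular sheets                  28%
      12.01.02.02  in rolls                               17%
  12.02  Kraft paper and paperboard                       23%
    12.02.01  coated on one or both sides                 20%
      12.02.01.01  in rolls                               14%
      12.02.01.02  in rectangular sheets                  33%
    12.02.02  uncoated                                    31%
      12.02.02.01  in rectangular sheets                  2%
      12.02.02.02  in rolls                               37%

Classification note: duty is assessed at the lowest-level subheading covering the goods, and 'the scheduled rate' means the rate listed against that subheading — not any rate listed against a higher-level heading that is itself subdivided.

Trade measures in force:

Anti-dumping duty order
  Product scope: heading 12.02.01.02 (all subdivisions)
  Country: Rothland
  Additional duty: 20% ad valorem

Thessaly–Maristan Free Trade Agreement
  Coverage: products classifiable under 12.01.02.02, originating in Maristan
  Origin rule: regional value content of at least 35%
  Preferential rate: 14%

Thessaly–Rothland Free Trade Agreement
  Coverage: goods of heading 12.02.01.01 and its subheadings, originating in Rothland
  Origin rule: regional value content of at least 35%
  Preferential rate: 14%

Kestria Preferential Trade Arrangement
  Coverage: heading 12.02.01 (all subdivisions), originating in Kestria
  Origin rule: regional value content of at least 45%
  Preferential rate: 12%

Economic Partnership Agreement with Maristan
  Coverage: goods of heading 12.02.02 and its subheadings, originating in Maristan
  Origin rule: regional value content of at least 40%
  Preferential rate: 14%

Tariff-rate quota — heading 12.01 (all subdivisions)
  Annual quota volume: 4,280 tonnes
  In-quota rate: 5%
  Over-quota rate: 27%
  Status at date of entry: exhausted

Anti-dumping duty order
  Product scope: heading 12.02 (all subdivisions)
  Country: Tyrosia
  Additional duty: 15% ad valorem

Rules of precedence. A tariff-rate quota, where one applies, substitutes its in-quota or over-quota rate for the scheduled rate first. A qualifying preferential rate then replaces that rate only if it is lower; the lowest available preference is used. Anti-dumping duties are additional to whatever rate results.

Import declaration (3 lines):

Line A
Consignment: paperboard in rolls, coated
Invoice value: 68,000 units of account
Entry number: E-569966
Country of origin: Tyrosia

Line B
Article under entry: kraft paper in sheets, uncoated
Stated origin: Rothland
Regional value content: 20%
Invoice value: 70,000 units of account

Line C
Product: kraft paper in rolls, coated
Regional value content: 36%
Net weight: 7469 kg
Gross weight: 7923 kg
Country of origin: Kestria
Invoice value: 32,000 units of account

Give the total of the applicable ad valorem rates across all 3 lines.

43%

Line A: paperboard → 12.01; coated → 12.01.01; in rolls → 12.01.01.02. Scheduled 7%. quota on 12.01 exhausted → over-quota 27%. → 27%.
Line B: kraft paper → 12.02; uncoated → 12.02.02; in sheets → 12.02.02.01. Scheduled 2%. Rothland agreement on 12.02.01.01: 12.02.02.01 not covered. → 2%.
Line C: kraft paper → 12.02; coated → 12.02.01; in rolls → 12.02.01.01. Scheduled 14%. Kestria agreement on 12.02.01: RVC < 45%. → 14%.
Sum: 27% + 2% + 14% = 43%.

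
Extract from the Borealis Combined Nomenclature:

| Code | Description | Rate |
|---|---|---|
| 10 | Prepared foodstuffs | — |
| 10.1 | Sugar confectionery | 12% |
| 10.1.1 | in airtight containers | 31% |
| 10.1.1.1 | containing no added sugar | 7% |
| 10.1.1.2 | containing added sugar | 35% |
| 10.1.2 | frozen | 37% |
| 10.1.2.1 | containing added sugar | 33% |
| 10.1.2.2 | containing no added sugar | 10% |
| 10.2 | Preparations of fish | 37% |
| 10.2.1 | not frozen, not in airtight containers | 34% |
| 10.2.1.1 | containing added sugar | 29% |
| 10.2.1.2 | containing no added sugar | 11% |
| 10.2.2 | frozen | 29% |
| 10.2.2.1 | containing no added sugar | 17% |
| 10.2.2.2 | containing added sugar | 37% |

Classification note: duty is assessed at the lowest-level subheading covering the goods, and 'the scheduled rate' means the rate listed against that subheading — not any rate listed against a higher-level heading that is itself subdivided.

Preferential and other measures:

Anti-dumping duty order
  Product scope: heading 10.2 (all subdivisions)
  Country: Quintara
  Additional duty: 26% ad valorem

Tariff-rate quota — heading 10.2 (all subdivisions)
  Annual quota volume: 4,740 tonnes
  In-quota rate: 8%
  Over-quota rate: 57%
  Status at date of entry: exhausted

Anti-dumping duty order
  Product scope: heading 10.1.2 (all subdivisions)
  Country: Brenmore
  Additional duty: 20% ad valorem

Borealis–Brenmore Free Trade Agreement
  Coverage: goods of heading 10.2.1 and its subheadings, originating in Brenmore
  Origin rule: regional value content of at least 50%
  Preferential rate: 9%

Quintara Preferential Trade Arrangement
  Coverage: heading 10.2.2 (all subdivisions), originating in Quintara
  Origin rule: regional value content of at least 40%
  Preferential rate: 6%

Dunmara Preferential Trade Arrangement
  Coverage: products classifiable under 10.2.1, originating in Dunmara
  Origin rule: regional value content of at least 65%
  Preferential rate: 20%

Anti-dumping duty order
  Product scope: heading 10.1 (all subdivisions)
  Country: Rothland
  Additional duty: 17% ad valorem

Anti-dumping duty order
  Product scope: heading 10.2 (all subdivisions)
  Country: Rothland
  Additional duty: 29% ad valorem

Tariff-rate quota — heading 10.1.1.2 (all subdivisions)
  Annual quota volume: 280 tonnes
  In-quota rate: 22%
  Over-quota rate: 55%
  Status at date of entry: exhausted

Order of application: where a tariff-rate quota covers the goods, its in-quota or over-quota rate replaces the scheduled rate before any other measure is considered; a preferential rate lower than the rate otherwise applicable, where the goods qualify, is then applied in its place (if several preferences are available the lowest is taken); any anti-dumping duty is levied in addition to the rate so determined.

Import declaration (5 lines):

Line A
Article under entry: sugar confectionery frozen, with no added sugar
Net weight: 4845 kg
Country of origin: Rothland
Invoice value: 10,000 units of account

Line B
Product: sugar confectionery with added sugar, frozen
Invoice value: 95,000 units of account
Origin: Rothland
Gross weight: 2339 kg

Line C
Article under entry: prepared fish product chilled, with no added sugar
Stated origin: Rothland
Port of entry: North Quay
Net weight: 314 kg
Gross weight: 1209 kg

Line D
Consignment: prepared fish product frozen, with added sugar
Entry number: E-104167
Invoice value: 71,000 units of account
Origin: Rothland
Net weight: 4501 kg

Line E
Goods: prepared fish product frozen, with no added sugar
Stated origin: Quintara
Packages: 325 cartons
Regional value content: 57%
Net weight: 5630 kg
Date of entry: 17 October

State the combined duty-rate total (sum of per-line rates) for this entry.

281%

Line A: sugar confectionery → 10.1; frozen → 10.1.2; with no added sugar → 10.1.2.2. Scheduled 10%. anti-dumping (Rothland, 10.1): +17%; total 10% + 17% = 27%. → 27%.
Line B: sugar confectionery → 10.1; frozen → 10.1.2; with added sugar → 10.1.2.1. Scheduled 33%. anti-dumping (Rothland, 10.1): +17%; total 33% + 17% = 50%. → 50%.
Line C: prepared fish product → 10.2; chilled → 10.2.1; with no added sugar → 10.2.1.2. Scheduled 11%. quota on 10.2 exhausted → over-quota 57%; anti-dumping (Rothland, 10.2): +29%; total 57% + 29% = 86%. → 86%.
Line D: prepared fish product → 10.2; frozen → 10.2.2; with added sugar → 10.2.2.2. Scheduled 37%. quota on 10.2 exhausted → over-quota 57%; anti-dumping (Rothland, 10.2): +29%; total 57% + 29% = 86%. → 86%.
Line E: prepared fish product → 10.2; frozen → 10.2.2; with no added sugar → 10.2.2.1. Scheduled 17%. quota on 10.2 exhausted → over-quota 57%; Quintara agreement on 10.2.2: RVC ≥ 40% → 6% available; preferential 6%; anti-dumping (Quintara, 10.2): +26%; total 6% + 26% = 32%. → 32%.
Sum: 27% + 50% + 86% + 86% + 32% = 281%.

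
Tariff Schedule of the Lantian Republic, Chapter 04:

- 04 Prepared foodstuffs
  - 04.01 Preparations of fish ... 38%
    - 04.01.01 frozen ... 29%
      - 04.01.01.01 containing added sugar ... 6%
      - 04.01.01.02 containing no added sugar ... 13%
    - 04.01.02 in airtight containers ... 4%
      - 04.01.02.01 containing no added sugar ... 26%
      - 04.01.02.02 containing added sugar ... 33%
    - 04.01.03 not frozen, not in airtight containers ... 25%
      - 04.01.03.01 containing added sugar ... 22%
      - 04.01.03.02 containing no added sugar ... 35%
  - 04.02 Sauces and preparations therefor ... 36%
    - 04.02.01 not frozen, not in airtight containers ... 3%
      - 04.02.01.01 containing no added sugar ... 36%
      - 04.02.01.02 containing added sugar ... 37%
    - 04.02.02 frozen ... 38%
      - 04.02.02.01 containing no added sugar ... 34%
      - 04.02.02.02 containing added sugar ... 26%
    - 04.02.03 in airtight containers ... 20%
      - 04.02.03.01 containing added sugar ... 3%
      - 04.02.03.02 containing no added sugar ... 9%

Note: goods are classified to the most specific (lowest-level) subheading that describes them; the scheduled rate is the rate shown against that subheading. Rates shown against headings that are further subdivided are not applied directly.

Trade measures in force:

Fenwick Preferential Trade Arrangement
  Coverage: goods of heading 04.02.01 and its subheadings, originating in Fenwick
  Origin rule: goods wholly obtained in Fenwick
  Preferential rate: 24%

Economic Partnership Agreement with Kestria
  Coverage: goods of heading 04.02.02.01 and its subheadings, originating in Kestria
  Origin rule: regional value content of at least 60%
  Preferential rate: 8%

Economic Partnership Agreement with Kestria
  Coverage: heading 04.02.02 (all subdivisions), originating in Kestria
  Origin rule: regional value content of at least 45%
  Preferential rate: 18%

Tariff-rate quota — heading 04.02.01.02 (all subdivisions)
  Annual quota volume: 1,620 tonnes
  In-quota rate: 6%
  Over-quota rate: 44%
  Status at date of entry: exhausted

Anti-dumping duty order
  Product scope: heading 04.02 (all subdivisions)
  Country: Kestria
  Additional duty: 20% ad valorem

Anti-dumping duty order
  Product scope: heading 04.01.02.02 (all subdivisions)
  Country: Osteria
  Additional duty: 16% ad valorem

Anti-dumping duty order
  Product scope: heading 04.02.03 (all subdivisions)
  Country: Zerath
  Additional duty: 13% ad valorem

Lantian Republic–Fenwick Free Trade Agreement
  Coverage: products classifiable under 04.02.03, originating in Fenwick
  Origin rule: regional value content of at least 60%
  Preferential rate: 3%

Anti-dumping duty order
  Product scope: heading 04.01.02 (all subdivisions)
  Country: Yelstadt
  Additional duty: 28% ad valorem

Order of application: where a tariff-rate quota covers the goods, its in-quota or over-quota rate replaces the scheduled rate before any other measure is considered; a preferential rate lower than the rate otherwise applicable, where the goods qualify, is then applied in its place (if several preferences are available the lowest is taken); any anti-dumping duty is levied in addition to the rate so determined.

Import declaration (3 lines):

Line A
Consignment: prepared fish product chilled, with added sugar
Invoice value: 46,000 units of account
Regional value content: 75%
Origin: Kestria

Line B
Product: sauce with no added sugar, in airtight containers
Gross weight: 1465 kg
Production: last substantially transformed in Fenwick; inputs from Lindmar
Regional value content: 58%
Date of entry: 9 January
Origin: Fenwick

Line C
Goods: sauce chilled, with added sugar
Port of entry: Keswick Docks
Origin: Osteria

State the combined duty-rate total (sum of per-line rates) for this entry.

75%

Line A: prepared fish product → 04.01; chilled → 04.01.03; with added sugar → 04.01.03.01. Scheduled 22%. Kestria agreement on 04.02.02.01: 04.01.03.01 not covered; Kestria agreement on 04.02.02: 04.01.03.01 not covered. → 22%.
Line B: sauce → 04.02; in airtight containers → 04.02.03; with no added sugar → 04.02.03.02. Scheduled 9%. Fenwick agreement on 04.02.01: 04.02.03.02 not covered; Fenwick agreement on 04.02.03: RVC < 60%. → 9%.
Line C: sauce → 04.02; chilled → 04.02.01; with added sugar → 04.02.01.02. Scheduled 37%. quota on 04.02.01.02 exhausted → over-quota 44%. → 44%.
Sum: 22% + 9% + 44% = 75%.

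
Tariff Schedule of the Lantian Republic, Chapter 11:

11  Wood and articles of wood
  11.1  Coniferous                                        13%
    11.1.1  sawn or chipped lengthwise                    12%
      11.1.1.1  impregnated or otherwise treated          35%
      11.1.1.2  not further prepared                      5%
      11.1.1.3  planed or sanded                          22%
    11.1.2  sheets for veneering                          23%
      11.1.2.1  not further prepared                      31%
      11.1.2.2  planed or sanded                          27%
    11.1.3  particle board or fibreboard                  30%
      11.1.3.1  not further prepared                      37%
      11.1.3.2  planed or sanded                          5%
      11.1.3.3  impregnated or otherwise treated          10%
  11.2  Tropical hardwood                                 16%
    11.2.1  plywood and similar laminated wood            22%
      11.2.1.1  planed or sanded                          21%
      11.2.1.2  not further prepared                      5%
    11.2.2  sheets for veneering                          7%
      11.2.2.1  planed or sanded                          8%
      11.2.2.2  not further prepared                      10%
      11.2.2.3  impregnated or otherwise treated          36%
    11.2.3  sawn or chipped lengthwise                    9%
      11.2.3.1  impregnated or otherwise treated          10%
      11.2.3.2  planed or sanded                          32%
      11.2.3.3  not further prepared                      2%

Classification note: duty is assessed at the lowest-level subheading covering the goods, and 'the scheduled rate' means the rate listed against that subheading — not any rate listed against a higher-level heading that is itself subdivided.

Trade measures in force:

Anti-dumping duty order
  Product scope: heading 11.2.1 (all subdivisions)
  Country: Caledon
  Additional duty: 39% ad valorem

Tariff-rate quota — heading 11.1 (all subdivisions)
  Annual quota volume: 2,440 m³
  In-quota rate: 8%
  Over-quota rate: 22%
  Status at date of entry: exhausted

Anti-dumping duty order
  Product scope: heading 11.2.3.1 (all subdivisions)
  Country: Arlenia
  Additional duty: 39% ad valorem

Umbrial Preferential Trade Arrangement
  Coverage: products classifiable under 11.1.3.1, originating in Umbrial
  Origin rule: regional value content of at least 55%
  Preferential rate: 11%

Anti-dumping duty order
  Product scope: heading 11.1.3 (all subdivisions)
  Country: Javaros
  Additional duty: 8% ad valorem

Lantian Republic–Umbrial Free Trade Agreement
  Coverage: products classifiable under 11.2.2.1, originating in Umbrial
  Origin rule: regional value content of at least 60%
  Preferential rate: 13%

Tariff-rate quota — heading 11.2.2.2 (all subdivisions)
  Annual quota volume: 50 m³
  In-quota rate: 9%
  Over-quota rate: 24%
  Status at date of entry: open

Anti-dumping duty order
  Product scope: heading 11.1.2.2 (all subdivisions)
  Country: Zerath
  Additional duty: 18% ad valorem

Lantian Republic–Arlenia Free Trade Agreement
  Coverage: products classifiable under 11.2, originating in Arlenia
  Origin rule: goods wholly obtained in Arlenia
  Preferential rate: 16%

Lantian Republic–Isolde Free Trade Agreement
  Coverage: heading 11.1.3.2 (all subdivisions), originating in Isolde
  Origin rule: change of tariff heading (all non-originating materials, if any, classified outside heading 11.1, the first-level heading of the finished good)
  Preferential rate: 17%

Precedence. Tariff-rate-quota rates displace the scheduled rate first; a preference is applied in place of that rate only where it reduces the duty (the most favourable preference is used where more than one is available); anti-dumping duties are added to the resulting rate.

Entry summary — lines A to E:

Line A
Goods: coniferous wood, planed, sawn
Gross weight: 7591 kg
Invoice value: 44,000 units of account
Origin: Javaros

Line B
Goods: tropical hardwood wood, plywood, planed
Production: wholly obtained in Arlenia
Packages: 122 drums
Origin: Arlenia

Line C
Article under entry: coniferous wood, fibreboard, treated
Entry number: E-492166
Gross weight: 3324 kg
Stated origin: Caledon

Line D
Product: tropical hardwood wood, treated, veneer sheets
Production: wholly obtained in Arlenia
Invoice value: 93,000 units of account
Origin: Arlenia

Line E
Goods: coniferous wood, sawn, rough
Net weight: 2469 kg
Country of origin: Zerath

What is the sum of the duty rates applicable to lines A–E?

98%

Line A: coniferous → 11.1; sawn → 11.1.1; planed → 11.1.1.3. Scheduled 22%. quota on 11.1 exhausted → over-quota 22%. → 22%.
Line B: tropical hardwood → 11.2; plywood → 11.2.1; planed → 11.2.1.1. Scheduled 21%. Arlenia agreement on 11.2: wholly obtained → 16% available; preferential 16%. → 16%.
Line C: coniferous → 11.1; fibreboard → 11.1.3; treated → 11.1.3.3. Scheduled 10%. quota on 11.1 exhausted → over-quota 22%. → 22%.
Line D: tropical hardwood → 11.2; veneer sheets → 11.2.2; treated → 11.2.2.3. Scheduled 36%. Arlenia agreement on 11.2: wholly obtained → 16% available; preferential 16%. → 16%.
Line E: coniferous → 11.1; sawn → 11.1.1; rough → 11.1.1.2. Scheduled 5%. quota on 11.1 exhausted → over-quota 22%. → 22%.
Sum: 22% + 16% + 22% + 16% + 22% = 98%.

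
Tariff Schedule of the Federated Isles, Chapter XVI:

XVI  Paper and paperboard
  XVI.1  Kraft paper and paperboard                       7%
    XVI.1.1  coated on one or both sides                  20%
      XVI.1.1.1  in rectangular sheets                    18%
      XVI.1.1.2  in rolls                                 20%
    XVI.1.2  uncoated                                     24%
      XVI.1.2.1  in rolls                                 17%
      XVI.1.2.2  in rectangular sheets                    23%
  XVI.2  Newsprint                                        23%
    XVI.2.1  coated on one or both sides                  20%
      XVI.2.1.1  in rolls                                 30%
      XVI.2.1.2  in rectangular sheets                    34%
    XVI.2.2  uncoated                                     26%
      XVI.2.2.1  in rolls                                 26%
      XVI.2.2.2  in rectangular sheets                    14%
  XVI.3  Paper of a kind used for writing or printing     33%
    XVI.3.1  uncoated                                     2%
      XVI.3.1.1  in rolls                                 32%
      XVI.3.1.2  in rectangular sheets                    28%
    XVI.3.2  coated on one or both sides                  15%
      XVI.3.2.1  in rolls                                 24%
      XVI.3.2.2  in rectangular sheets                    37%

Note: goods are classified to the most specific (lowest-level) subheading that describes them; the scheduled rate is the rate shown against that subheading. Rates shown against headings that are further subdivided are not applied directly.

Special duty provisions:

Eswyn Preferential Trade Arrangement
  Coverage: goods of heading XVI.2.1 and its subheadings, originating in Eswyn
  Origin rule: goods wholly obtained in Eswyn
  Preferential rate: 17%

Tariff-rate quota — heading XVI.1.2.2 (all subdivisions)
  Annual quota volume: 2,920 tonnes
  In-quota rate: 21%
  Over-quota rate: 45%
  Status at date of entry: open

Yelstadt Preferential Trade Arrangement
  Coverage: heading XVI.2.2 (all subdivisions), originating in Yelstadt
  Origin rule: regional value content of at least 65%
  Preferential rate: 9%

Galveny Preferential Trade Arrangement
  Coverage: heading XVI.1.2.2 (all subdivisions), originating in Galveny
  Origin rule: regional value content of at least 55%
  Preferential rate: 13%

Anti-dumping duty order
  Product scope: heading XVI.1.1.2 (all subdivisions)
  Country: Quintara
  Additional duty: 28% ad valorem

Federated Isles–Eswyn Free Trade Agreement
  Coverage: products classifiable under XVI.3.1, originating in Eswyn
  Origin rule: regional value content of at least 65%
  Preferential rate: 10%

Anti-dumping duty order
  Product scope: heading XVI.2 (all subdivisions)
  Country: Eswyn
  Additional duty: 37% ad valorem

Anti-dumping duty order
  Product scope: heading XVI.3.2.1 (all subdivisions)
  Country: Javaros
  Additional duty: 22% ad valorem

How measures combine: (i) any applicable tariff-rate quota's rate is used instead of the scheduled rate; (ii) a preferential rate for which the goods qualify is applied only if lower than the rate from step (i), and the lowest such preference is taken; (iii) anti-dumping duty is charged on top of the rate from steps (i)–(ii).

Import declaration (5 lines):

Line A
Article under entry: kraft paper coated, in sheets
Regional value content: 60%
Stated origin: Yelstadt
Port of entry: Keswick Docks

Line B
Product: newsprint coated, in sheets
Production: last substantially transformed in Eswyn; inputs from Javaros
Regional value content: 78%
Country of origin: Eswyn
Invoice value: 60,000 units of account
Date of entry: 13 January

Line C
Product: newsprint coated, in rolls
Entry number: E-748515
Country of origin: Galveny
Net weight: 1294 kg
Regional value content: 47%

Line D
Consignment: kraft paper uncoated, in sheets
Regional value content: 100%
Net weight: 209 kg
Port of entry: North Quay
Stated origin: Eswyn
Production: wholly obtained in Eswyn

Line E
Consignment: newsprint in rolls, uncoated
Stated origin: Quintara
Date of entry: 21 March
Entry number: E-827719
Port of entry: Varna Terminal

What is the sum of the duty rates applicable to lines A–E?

166%

Line A: kraft paper → XVI.1; coated → XVI.1.1; in sheets → XVI.1.1.1. Scheduled 18%. Yelstadt agreement on XVI.2.2: XVI.1.1.1 not covered. → 18%.
Line B: newsprint → XVI.2; coated → XVI.2.1; in sheets → XVI.2.1.2. Scheduled 34%. Eswyn agreement on XVI.2.1: not wholly obtained; Eswyn agreement on XVI.3.1: XVI.2.1.2 not covered; anti-dumping (Eswyn, XVI.2): +37%; total 34% + 37% = 71%. → 71%.
Line C: newsprint → XVI.2; coated → XVI.2.1; in rolls → XVI.2.1.1. Scheduled 30%. Galveny agreement on XVI.1.2.2: XVI.2.1.1 not covered. → 30%.
Line D: kraft paper → XVI.1; uncoated → XVI.1.2; in sheets → XVI.1.2.2. Scheduled 23%. quota on XVI.1.2.2 open → in-quota 21%; Eswyn agreement on XVI.2.1: XVI.1.2.2 not covered; Eswyn agreement on XVI.3.1: XVI.1.2.2 not covered. → 21%.
Line E: newsprint → XVI.2; uncoated → XVI.2.2; in rolls → XVI.2.2.1. Scheduled 26%. No special measure applies. → 26%.
Sum: 18% + 71% + 30% + 21% + 26% = 166%.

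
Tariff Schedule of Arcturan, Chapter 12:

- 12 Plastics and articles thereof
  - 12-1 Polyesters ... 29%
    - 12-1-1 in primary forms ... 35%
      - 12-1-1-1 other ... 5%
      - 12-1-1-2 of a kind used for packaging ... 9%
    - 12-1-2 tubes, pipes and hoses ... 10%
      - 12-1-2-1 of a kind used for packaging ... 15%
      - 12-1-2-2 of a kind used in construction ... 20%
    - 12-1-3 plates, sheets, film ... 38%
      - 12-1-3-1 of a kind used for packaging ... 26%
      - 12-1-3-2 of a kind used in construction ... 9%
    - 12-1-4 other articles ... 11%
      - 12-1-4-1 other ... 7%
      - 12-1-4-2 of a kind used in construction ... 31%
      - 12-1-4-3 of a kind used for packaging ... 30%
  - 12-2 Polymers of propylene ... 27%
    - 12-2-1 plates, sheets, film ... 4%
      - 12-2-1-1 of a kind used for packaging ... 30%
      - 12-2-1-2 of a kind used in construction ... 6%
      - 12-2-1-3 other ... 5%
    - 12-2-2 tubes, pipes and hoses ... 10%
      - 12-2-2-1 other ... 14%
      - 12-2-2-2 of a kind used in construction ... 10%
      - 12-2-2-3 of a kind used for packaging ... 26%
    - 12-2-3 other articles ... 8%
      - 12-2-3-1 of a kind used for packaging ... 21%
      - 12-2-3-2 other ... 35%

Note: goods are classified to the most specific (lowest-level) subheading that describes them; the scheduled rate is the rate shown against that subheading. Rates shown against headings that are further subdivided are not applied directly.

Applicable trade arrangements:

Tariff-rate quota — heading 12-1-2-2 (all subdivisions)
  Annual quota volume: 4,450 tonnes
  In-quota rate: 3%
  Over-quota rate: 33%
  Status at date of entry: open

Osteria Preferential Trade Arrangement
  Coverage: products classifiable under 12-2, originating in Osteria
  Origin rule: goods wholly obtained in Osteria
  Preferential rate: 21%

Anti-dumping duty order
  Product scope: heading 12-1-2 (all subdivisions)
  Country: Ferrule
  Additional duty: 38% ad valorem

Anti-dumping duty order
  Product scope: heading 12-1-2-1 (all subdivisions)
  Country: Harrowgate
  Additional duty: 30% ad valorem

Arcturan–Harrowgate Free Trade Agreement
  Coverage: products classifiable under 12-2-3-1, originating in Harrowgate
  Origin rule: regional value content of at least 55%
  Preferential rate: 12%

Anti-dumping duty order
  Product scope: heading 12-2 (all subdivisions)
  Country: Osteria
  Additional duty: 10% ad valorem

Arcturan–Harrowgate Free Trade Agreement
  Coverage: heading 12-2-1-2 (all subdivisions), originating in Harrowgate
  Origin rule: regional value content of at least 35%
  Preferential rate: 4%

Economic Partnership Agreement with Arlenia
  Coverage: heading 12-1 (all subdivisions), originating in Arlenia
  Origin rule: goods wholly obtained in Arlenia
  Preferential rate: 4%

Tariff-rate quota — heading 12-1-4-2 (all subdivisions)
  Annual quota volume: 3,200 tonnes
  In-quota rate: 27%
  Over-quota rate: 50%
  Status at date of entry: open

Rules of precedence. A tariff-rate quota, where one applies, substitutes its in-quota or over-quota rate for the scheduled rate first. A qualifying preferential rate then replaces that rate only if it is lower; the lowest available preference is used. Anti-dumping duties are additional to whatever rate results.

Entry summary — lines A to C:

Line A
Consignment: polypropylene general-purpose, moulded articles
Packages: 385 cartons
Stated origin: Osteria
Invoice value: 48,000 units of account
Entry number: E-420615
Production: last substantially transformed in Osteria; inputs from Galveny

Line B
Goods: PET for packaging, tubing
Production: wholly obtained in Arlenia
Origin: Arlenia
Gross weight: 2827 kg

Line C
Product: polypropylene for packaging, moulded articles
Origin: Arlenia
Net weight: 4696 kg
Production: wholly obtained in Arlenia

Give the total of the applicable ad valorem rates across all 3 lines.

70%

Line A: polypropylene → 12-2; moulded articles → 12-2-3; general-purpose → 12-2-3-2. Scheduled 35%. Osteria agreement on 12-2: not wholly obtained; anti-dumping (Osteria, 12-2): +10%; total 35% + 10% = 45%. → 45%.
Line B: PET → 12-1; tubing → 12-1-2; for packaging → 12-1-2-1. Scheduled 15%. Arlenia agreement on 12-1: wholly obtained → 4% available; preferential 4%. → 4%.
Line C: polypropylene → 12-2; moulded articles → 12-2-3; for packaging → 12-2-3-1. Scheduled 21%. Arlenia agreement on 12-1: 12-2-3-1 not covered. → 21%.
Sum: 45% + 4% + 21% = 70%.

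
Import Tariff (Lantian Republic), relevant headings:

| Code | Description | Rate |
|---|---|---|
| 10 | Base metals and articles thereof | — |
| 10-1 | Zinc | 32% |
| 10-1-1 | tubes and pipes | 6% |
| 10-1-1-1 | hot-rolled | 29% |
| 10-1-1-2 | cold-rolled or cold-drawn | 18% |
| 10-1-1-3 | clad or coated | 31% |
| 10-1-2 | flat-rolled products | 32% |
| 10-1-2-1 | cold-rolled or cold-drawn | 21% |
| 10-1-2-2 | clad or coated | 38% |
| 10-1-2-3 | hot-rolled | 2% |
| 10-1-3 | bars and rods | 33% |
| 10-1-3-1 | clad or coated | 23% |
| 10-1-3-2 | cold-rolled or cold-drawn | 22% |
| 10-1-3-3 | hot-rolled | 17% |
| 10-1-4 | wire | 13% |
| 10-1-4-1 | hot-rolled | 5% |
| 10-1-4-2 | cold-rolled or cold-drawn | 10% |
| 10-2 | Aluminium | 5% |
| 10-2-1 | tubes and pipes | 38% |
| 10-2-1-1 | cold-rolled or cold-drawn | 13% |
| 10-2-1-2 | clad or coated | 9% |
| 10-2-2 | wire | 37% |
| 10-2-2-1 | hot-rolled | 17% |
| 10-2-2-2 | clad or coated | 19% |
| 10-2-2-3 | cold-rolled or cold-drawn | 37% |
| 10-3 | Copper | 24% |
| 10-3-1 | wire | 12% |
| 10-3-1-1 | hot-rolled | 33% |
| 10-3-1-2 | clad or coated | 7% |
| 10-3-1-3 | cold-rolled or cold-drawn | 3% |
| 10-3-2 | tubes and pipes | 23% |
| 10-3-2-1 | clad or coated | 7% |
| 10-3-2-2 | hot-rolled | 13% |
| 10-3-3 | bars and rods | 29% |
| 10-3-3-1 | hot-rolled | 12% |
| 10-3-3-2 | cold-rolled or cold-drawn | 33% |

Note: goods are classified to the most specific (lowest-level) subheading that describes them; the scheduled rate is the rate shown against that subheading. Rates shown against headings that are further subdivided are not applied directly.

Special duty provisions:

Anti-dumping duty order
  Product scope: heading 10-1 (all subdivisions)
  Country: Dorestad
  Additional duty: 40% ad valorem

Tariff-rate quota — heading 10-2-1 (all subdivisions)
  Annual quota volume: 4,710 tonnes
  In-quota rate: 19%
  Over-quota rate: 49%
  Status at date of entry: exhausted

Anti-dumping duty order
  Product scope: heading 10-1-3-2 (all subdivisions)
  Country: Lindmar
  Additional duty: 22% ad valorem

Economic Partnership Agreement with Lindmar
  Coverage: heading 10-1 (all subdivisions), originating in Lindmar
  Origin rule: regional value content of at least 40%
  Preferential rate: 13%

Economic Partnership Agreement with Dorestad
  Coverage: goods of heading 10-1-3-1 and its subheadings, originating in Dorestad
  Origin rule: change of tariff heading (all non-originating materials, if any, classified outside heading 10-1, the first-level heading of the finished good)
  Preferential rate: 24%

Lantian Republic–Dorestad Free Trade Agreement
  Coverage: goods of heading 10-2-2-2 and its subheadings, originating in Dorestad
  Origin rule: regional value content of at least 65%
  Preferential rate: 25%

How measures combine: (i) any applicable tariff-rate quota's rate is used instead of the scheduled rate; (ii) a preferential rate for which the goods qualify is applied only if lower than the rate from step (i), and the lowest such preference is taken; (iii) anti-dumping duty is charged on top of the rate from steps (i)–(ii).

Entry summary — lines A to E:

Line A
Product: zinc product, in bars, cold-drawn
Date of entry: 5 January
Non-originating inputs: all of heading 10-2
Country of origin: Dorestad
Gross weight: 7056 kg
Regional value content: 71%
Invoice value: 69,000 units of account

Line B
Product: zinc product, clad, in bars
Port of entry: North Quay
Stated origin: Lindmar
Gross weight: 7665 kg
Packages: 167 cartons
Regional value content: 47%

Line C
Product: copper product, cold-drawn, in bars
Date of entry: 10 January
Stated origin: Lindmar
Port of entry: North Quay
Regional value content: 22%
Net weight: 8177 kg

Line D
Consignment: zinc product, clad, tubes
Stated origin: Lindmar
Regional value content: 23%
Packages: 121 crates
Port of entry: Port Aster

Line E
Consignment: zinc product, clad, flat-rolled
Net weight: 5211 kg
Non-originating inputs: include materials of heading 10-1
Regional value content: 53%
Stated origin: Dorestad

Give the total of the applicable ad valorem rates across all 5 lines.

Line A: zinc → 10-1; in bars → 10-1-3; cold-drawn → 10-1-3-2. Scheduled 22%. Dorestad agreement on 10-1-3-1: 10-1-3-2 not covered; Dorestad agreement on 10-2-2-2: 10-1-3-2 not covered; anti-dumping (Dorestad, 10-1): +40%; total 22% + 40% = 62%. → 62%.
Line B: zinc → 10-1; in bars → 10-1-3; clad → 10-1-3-1. Scheduled 23%. Lindmar agreement on 10-1: RVC ≥ 40% → 13% available; preferential 13%. → 13%.
Line C: copper → 10-3; in bars → 10-3-3; cold-drawn → 10-3-3-2. Scheduled 33%. Lindmar agreement on 10-1: 10-3-3-2 not covered. → 33%.
Line D: zinc → 10-1; tubes → 10-1-1; clad → 10-1-1-3. Scheduled 31%. Lindmar agreement on 10-1: RVC < 40%. → 31%.
Line E: zinc → 10-1; flat-rolled → 10-1-2; clad → 10-1-2-2. Scheduled 38%. Dorestad agreement on 10-1-3-1: 10-1-2-2 not covered; Dorestad agreement on 10-2-2-2: 10-1-2-2 not covered; anti-dumping (Dorestad, 10-1): +40%; total 38% + 40% = 78%. → 78%.
Sum: 62% + 13% + 33% + 31% + 78% = 217%.

217%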